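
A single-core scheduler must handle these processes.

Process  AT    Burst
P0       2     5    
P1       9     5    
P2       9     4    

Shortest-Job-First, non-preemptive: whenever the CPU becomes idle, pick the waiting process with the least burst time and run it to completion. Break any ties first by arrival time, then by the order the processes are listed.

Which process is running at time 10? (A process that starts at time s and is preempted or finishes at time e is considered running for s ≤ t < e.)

Gantt: | idle 0-2 | P0 2-7 | idle 7-9 | P2 9-13 | P1 13-18 |
Completion: P0=7  P1=18  P2=13
Turnaround (C−A): P0=5  P1=9  P2=4

P2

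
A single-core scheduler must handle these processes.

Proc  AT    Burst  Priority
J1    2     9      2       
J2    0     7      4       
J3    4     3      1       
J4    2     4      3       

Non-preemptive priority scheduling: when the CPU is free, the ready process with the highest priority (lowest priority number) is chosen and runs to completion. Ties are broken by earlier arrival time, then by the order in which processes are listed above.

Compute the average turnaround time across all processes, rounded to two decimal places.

12.75

Timeline: | J2 0-7 | J3 7-10 | J1 10-19 | J4 19-23 |
Completion: J1=19  J2=7  J3=10  J4=23
Turnaround times: J1=17, J2=7, J3=6, J4=21
Average turnaround = (17+7+6+21) / 4 = 51/4 = 12.75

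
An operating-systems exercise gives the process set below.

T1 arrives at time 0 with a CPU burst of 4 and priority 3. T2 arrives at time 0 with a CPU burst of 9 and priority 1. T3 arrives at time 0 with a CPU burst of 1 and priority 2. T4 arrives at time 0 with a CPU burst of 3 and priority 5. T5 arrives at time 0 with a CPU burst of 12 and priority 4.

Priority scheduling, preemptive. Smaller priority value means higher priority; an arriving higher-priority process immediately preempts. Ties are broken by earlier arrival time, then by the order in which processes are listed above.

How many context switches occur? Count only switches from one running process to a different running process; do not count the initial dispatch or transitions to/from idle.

4

Schedule: | T2 0-9 | T3 9-10 | T1 10-14 | T5 14-26 | T4 26-29 |
Completion: T1=14  T2=9  T3=10  T4=29  T5=26
Turnaround (C−A): T1=14  T2=9  T3=10  T4=29  T5=26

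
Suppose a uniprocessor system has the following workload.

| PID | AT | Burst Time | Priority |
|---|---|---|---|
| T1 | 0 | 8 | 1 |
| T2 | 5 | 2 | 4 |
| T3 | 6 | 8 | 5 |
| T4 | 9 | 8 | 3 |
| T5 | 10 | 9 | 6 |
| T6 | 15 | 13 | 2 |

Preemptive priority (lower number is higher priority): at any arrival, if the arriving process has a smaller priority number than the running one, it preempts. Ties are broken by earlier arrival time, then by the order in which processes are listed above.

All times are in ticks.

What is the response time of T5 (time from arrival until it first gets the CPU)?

Timeline: | T1 0-8 | T2 8-9 | T4 9-15 | T6 15-28 | T4 28-30 | T2 30-31 | T3 31-39 | T5 39-48 |
Completion: T1=8  T2=31  T3=39  T4=30  T5=48  T6=28
Turnaround (C−A): T1=8  T2=26  T3=33  T4=21  T5=38  T6=13
Response(T5) = first start − arrival = 39 − 10 = 29

29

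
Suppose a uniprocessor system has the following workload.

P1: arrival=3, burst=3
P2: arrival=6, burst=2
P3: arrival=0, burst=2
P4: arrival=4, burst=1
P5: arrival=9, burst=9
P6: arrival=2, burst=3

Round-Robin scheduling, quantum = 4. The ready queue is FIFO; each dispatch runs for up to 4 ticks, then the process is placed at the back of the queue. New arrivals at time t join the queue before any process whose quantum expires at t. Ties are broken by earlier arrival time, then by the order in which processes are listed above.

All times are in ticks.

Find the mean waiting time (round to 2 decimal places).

1.83

Schedule: | P3 0-2 | P6 2-5 | P1 5-8 | P4 8-9 | P2 9-11 | P5 11-20 |
Completion: P1=8  P2=11  P3=2  P4=9  P5=20  P6=5
Waiting times: P1=2, P2=3, P3=0, P4=4, P5=2, P6=0
Average waiting = (2+3+0+4+2+0) / 6 = 11/6 = 1.83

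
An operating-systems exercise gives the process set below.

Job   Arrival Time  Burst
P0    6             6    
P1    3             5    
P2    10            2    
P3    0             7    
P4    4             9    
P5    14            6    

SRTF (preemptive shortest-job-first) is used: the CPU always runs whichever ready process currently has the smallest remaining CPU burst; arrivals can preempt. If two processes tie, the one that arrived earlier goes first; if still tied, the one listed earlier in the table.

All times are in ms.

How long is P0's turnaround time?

14

Schedule: | P3 0-7 | P1 7-12 | P2 12-14 | P0 14-20 | P5 20-26 | P4 26-35 |
Completion: P0=20  P1=12  P2=14  P3=7  P4=35  P5=26
Turnaround(P0) = completion − arrival = 20 − 6 = 14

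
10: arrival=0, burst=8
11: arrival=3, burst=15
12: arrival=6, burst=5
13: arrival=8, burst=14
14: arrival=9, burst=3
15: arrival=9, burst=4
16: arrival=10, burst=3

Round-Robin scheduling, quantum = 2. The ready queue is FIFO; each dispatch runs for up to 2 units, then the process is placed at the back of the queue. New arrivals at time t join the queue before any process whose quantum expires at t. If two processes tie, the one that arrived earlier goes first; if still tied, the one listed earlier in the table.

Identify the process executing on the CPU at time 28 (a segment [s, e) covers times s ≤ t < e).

14

Schedule: | 10 0-4 | 11 4-6 | 10 6-8 | 12 8-10 | 11 10-12 | 13 12-14 | 10 14-16 | 14 16-18 | 15 18-20 | 16 20-22 | 12 22-24 | 11 24-26 | 13 26-28 | 14 28-29 | 15 29-31 | 16 31-32 | 12 32-33 | 11 33-35 | 13 35-37 | 11 37-39 | 13 39-41 | 11 41-43 | 13 43-45 | 11 45-47 | 13 47-49 | 11 49-50 | 13 50-52 |
Completion: 10=16  11=50  12=33  13=52  14=29  15=31  16=32
Turnaround (C−A): 10=16  11=47  12=27  13=44  14=20  15=22  16=22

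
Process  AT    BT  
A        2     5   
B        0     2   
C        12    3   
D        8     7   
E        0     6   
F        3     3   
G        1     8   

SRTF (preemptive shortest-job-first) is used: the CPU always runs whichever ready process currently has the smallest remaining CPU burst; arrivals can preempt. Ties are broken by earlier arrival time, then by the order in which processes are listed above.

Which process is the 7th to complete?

G

Schedule: | B 0-2 | A 2-3 | F 3-6 | A 6-10 | E 10-12 | C 12-15 | E 15-19 | D 19-26 | G 26-34 |
Completion: A=10  B=2  C=15  D=26  E=19  F=6  G=34
Turnaround (C−A): A=8  B=2  C=3  D=18  E=19  F=3  G=33
Finish order: B → F → A → C → E → D → G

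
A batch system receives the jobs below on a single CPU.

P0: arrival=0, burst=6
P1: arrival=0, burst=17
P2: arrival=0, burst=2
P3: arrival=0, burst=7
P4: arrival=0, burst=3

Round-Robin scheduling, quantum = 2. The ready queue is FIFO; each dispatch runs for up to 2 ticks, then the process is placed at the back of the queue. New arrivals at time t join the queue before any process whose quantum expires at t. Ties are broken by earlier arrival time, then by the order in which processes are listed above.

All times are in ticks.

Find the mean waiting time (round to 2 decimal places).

13.60

Timeline: | P0 0-2 | P1 2-4 | P2 4-6 | P3 6-8 | P4 8-10 | P0 10-12 | P1 12-14 | P3 14-16 | P4 16-17 | P0 17-19 | P1 19-21 | P3 21-23 | P1 23-25 | P3 25-26 | P1 26-35 |
Completion: P0=19  P1=35  P2=6  P3=26  P4=17
Waiting times: P0=13, P1=18, P2=4, P3=19, P4=14
Average waiting = (13+18+4+19+14) / 5 = 68/5 = 13.60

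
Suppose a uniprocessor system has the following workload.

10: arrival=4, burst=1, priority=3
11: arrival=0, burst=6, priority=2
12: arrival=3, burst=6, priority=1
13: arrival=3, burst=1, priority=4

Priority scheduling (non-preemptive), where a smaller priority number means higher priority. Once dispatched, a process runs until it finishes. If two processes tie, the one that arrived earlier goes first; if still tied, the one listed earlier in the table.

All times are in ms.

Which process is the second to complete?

Gantt: | 11 0-6 | 12 6-12 | 10 12-13 | 13 13-14 |
Completion: 10=13  11=6  12=12  13=14
Finish order: 11 → 12 → 10 → 13

12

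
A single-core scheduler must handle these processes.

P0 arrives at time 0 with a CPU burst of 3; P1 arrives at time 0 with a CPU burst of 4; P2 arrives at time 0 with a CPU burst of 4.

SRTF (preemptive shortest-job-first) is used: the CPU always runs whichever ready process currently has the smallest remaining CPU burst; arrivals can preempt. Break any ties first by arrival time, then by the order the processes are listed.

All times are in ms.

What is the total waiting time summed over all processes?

10

Schedule: | P0 0-3 | P1 3-7 | P2 7-11 |
Completion: P0=3  P1=7  P2=11
Waiting = turnaround − burst: P0=0, P1=3, P2=7
Total waiting = 0 + 3 + 7 = 10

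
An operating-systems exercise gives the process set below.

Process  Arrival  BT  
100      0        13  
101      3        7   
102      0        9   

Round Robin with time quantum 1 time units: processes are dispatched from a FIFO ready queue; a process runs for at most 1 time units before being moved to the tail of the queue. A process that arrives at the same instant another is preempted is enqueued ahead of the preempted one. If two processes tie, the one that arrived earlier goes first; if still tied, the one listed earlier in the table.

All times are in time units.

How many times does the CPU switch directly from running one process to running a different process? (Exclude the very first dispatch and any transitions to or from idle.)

Schedule: | 100 0-1 | 102 1-2 | 100 2-3 | 102 3-4 | 101 4-5 | 100 5-6 | 102 6-7 | 101 7-8 | 100 8-9 | 102 9-10 | 101 10-11 | 100 11-12 | 102 12-13 | 101 13-14 | 100 14-15 | 102 15-16 | 101 16-17 | 100 17-18 | 102 18-19 | 101 19-20 | 100 20-21 | 102 21-22 | 101 22-23 | 100 23-24 | 102 24-25 | 100 25-29 |
Completion: 100=29  101=23  102=25
Turnaround (C−A): 100=29  101=20  102=25

25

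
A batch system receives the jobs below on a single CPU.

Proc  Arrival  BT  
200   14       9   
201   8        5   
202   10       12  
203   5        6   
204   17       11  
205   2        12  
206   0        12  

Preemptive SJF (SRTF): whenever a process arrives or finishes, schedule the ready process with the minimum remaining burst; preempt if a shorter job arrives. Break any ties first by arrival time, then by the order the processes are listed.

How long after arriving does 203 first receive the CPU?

Timeline: | 206 0-5 | 203 5-11 | 201 11-16 | 206 16-23 | 200 23-32 | 204 32-43 | 205 43-55 | 202 55-67 |
Completion: 200=32  201=16  202=67  203=11  204=43  205=55  206=23
Turnaround (C−A): 200=18  201=8  202=57  203=6  204=26  205=53  206=23
Response(203) = first start − arrival = 5 − 5 = 0

0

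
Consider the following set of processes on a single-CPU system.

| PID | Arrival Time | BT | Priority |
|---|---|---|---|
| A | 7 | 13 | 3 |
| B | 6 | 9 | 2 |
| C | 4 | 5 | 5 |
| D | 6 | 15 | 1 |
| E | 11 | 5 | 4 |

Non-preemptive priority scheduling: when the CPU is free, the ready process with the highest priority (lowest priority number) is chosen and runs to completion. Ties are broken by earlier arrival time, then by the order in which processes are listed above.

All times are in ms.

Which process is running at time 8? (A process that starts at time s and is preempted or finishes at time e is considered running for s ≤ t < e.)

Gantt: | idle 0-4 | C 4-9 | D 9-24 | B 24-33 | A 33-46 | E 46-51 |
Completion: A=46  B=33  C=9  D=24  E=51

C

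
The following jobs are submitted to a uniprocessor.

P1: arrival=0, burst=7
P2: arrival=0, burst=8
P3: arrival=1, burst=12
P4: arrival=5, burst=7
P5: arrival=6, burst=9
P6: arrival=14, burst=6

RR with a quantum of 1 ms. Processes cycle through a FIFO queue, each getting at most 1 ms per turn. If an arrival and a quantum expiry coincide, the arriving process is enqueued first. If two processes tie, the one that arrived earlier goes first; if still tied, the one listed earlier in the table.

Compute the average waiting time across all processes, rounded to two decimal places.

28.50

Gantt: | P1 0-1 | P2 1-2 | P3 2-3 | P1 3-4 | P2 4-5 | P3 5-6 | P1 6-7 | P4 7-8 | P2 8-9 | P5 9-10 | P3 10-11 | P1 11-12 | P4 12-13 | P2 13-14 | P5 14-15 | P3 15-16 | P1 16-17 | P4 17-18 | P6 18-19 | P2 19-20 | P5 20-21 | P3 21-22 | P1 22-23 | P4 23-24 | P6 24-25 | P2 25-26 | P5 26-27 | P3 27-28 | P1 28-29 | P4 29-30 | P6 30-31 | P2 31-32 | P5 32-33 | P3 33-34 | P4 34-35 | P6 35-36 | P2 36-37 | P5 37-38 | P3 38-39 | P4 39-40 | P6 40-41 | P5 41-42 | P3 42-43 | P6 43-44 | P5 44-45 | P3 45-46 | P5 46-47 | P3 47-49 |
Completion: P1=29  P2=37  P3=49  P4=40  P5=47  P6=44
Waiting times: P1=22, P2=29, P3=36, P4=28, P5=32, P6=24
Average waiting = (22+29+36+28+32+24) / 6 = 171/6 = 28.50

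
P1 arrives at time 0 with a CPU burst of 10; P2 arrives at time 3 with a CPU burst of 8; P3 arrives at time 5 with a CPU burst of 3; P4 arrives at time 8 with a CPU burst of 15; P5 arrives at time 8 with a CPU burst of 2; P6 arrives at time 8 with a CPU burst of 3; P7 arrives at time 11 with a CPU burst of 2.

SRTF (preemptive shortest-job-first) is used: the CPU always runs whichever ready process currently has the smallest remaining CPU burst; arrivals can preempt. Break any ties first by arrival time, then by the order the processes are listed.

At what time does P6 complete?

Timeline: | P1 0-5 | P3 5-8 | P5 8-10 | P6 10-13 | P7 13-15 | P1 15-20 | P2 20-28 | P4 28-43 |
Completion: P1=20  P2=28  P3=8  P4=43  P5=10  P6=13  P7=15

13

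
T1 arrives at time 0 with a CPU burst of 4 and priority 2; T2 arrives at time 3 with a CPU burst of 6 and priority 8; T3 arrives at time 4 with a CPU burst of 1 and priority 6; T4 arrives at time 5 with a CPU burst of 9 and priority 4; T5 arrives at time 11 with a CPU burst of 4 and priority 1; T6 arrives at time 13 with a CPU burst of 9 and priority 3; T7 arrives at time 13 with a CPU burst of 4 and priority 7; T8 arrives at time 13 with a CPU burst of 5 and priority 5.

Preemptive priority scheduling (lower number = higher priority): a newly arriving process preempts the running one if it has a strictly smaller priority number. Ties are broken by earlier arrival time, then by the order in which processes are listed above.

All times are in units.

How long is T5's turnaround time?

Timeline: | T1 0-4 | T3 4-5 | T4 5-11 | T5 11-15 | T6 15-24 | T4 24-27 | T8 27-32 | T7 32-36 | T2 36-42 |
Completion: T1=4  T2=42  T3=5  T4=27  T5=15  T6=24  T7=36  T8=32
Turnaround (C−A): T1=4  T2=39  T3=1  T4=22  T5=4  T6=11  T7=23  T8=19
Turnaround(T5) = completion − arrival = 15 − 11 = 4

4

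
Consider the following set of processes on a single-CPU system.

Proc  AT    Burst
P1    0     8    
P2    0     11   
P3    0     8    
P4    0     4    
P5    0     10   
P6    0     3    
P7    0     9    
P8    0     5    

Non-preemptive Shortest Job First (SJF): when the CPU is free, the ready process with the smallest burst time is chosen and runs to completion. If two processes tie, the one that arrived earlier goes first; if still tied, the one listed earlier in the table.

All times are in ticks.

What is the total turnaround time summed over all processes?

212

Schedule: | P6 0-3 | P4 3-7 | P8 7-12 | P1 12-20 | P3 20-28 | P7 28-37 | P5 37-47 | P2 47-58 |
Completion: P1=20  P2=58  P3=28  P4=7  P5=47  P6=3  P7=37  P8=12
Turnaround (C−A): P1=20  P2=58  P3=28  P4=7  P5=47  P6=3  P7=37  P8=12
Turnaround = completion − arrival: P1=20, P2=58, P3=28, P4=7, P5=47, P6=3, P7=37, P8=12
Total turnaround = 20 + 58 + 28 + 7 + 47 + 3 + 37 + 12 = 212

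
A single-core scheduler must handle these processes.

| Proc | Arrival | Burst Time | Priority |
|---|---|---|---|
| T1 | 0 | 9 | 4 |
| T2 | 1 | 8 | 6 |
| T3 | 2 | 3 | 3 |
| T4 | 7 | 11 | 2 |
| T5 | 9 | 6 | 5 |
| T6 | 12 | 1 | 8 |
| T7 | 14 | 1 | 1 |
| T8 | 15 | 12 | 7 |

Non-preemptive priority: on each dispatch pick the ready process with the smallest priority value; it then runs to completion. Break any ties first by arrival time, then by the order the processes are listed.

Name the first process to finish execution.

T1

Timeline: | T1 0-9 | T4 9-20 | T7 20-21 | T3 21-24 | T5 24-30 | T2 30-38 | T8 38-50 | T6 50-51 |
Completion: T1=9  T2=38  T3=24  T4=20  T5=30  T6=51  T7=21  T8=50
Turnaround (C−A): T1=9  T2=37  T3=22  T4=13  T5=21  T6=39  T7=7  T8=35
Finish order: T1 → T4 → T7 → T3 → T5 → T2 → T8 → T6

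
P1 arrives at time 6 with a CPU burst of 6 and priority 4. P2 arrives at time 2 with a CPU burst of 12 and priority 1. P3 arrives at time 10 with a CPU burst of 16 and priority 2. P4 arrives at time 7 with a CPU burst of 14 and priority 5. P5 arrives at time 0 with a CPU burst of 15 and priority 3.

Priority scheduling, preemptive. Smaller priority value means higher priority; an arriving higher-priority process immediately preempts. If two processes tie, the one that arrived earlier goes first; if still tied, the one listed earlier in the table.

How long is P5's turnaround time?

43

Timeline: | P5 0-2 | P2 2-14 | P3 14-30 | P5 30-43 | P1 43-49 | P4 49-63 |
Completion: P1=49  P2=14  P3=30  P4=63  P5=43
Turnaround(P5) = completion − arrival = 43 − 0 = 43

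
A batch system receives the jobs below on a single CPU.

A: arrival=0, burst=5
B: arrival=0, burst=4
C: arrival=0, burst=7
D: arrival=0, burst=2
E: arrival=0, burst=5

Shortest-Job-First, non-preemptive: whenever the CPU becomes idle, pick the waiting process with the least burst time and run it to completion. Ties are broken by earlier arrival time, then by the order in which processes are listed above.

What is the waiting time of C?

Schedule: | D 0-2 | B 2-6 | A 6-11 | E 11-16 | C 16-23 |
Completion: A=11  B=6  C=23  D=2  E=16
Waiting(C) = turnaround − burst = 23 − 7 = 16

16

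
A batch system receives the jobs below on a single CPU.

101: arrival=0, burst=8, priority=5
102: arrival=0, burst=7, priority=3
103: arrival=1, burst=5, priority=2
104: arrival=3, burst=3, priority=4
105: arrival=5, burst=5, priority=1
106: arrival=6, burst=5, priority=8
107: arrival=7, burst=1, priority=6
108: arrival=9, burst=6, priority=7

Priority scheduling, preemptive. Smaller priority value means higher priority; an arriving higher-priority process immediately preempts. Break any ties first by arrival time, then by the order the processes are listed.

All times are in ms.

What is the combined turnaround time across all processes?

159

Gantt: | 102 0-1 | 103 1-5 | 105 5-10 | 103 10-11 | 102 11-17 | 104 17-20 | 101 20-28 | 107 28-29 | 108 29-35 | 106 35-40 |
Completion: 101=28  102=17  103=11  104=20  105=10  106=40  107=29  108=35
Turnaround (C−A): 101=28  102=17  103=10  104=17  105=5  106=34  107=22  108=26
Turnaround = completion − arrival: 101=28, 102=17, 103=10, 104=17, 105=5, 106=34, 107=22, 108=26
Total turnaround = 28 + 17 + 10 + 17 + 5 + 34 + 22 + 26 = 159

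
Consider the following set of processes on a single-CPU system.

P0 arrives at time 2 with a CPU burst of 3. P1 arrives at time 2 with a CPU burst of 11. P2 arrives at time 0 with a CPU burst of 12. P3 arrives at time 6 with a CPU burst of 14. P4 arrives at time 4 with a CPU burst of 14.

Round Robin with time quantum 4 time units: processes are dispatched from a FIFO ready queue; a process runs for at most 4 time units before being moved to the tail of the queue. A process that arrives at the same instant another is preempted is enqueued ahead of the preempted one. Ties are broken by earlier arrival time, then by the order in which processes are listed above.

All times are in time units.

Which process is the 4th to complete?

Schedule: | P2 0-4 | P0 4-7 | P1 7-11 | P4 11-15 | P2 15-19 | P3 19-23 | P1 23-27 | P4 27-31 | P2 31-35 | P3 35-39 | P1 39-42 | P4 42-46 | P3 46-50 | P4 50-52 | P3 52-54 |
Completion: P0=7  P1=42  P2=35  P3=54  P4=52
Finish order: P0 → P2 → P1 → P4 → P3

P4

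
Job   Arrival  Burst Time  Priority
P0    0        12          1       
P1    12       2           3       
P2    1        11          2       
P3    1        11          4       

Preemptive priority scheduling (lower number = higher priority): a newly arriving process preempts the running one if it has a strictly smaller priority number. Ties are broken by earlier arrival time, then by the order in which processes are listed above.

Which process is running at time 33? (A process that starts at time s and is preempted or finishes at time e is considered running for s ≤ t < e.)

P3

Gantt: | P0 0-12 | P2 12-23 | P1 23-25 | P3 25-36 |
Completion: P0=12  P1=25  P2=23  P3=36
Turnaround (C−A): P0=12  P1=13  P2=22  P3=35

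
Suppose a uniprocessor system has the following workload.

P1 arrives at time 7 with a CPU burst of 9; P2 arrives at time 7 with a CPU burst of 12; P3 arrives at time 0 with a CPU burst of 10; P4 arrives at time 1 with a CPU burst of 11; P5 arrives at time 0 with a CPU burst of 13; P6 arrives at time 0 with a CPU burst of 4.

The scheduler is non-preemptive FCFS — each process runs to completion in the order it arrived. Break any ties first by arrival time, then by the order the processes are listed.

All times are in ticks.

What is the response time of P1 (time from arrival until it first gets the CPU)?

31

Timeline: | P3 0-10 | P5 10-23 | P6 23-27 | P4 27-38 | P1 38-47 | P2 47-59 |
Completion: P1=47  P2=59  P3=10  P4=38  P5=23  P6=27
Turnaround (C−A): P1=40  P2=52  P3=10  P4=37  P5=23  P6=27
Response(P1) = first start − arrival = 38 − 7 = 31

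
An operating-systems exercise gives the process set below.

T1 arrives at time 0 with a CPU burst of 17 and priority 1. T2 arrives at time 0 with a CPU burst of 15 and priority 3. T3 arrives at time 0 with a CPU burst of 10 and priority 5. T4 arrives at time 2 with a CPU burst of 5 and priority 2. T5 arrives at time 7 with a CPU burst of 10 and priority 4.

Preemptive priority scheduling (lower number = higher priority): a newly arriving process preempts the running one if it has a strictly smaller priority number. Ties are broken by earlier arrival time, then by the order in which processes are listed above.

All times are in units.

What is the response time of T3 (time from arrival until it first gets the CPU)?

Gantt: | T1 0-17 | T4 17-22 | T2 22-37 | T5 37-47 | T3 47-57 |
Completion: T1=17  T2=37  T3=57  T4=22  T5=47
Turnaround (C−A): T1=17  T2=37  T3=57  T4=20  T5=40
Response(T3) = first start − arrival = 47 − 0 = 47

47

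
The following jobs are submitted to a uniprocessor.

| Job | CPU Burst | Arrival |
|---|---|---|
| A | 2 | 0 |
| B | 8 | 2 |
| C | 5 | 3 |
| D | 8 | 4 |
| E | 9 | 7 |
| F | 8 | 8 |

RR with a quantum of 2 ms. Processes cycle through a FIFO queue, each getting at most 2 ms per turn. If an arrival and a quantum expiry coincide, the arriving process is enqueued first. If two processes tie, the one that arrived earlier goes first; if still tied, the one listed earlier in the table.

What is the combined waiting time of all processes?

102

Schedule: | A 0-2 | B 2-4 | C 4-6 | D 6-8 | B 8-10 | C 10-12 | E 12-14 | F 14-16 | D 16-18 | B 18-20 | C 20-21 | E 21-23 | F 23-25 | D 25-27 | B 27-29 | E 29-31 | F 31-33 | D 33-35 | E 35-37 | F 37-39 | E 39-40 |
Completion: A=2  B=29  C=21  D=35  E=40  F=39
Turnaround (C−A): A=2  B=27  C=18  D=31  E=33  F=31
Waiting = turnaround − burst: A=0, B=19, C=13, D=23, E=24, F=23
Total waiting = 0 + 19 + 13 + 23 + 24 + 23 = 102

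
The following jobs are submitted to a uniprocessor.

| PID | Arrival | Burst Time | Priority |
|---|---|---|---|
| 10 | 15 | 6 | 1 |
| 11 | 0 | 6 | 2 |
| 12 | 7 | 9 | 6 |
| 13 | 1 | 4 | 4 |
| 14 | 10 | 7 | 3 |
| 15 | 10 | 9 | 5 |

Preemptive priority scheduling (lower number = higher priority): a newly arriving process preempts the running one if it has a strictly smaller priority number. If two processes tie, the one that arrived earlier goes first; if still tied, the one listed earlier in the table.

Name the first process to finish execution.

Timeline: | 11 0-6 | 13 6-10 | 14 10-15 | 10 15-21 | 14 21-23 | 15 23-32 | 12 32-41 |
Completion: 10=21  11=6  12=41  13=10  14=23  15=32
Finish order: 11 → 13 → 10 → 14 → 15 → 12

11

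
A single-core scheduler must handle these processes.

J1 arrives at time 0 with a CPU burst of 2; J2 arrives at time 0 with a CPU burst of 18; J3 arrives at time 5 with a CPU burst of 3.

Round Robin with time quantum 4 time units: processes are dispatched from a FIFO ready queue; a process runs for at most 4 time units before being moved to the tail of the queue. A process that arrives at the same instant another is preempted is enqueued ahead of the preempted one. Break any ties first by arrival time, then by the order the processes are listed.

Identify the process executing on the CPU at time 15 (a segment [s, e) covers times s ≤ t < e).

Gantt: | J1 0-2 | J2 2-6 | J3 6-9 | J2 9-23 |
Completion: J1=2  J2=23  J3=9
Turnaround (C−A): J1=2  J2=23  J3=4

J2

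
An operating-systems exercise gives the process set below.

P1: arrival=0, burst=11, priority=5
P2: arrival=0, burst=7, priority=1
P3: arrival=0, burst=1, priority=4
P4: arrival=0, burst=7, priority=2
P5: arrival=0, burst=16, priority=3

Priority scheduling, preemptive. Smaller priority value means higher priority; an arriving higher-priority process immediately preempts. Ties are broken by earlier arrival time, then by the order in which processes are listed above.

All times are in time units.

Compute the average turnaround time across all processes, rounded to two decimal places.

24.80

Schedule: | P2 0-7 | P4 7-14 | P5 14-30 | P3 30-31 | P1 31-42 |
Completion: P1=42  P2=7  P3=31  P4=14  P5=30
Turnaround times: P1=42, P2=7, P3=31, P4=14, P5=30
Average turnaround = (42+7+31+14+30) / 5 = 124/5 = 24.80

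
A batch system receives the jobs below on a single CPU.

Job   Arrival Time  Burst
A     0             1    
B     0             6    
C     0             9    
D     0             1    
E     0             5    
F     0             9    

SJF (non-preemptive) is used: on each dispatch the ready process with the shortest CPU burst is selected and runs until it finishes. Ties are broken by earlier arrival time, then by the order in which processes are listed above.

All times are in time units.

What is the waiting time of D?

Schedule: | A 0-1 | D 1-2 | E 2-7 | B 7-13 | C 13-22 | F 22-31 |
Completion: A=1  B=13  C=22  D=2  E=7  F=31
Turnaround (C−A): A=1  B=13  C=22  D=2  E=7  F=31
Waiting(D) = turnaround − burst = 2 − 1 = 1

1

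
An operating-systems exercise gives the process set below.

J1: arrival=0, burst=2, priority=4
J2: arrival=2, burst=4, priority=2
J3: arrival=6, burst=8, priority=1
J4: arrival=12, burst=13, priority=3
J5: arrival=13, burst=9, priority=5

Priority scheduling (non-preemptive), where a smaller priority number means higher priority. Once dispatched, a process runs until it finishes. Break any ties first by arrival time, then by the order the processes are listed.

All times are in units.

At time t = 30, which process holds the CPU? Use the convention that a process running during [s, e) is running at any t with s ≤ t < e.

J5

Timeline: | J1 0-2 | J2 2-6 | J3 6-14 | J4 14-27 | J5 27-36 |
Completion: J1=2  J2=6  J3=14  J4=27  J5=36
Turnaround (C−A): J1=2  J2=4  J3=8  J4=15  J5=23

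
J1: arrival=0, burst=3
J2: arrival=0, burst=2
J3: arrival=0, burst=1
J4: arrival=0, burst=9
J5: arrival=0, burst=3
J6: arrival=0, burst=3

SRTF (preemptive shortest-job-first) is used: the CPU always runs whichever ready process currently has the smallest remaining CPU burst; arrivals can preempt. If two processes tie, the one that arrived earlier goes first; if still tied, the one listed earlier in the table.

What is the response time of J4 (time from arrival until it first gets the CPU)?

12

Gantt: | J3 0-1 | J2 1-3 | J1 3-6 | J5 6-9 | J6 9-12 | J4 12-21 |
Completion: J1=6  J2=3  J3=1  J4=21  J5=9  J6=12
Response(J4) = first start − arrival = 12 − 0 = 12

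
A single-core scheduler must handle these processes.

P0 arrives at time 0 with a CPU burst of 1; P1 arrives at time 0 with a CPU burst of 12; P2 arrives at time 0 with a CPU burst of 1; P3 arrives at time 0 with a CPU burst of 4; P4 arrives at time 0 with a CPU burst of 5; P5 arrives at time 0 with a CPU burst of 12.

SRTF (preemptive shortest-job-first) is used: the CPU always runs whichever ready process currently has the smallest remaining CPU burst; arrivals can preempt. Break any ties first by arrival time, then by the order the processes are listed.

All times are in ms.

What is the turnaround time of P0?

Timeline: | P0 0-1 | P2 1-2 | P3 2-6 | P4 6-11 | P1 11-23 | P5 23-35 |
Completion: P0=1  P1=23  P2=2  P3=6  P4=11  P5=35
Turnaround (C−A): P0=1  P1=23  P2=2  P3=6  P4=11  P5=35
Turnaround(P0) = completion − arrival = 1 − 0 = 1

1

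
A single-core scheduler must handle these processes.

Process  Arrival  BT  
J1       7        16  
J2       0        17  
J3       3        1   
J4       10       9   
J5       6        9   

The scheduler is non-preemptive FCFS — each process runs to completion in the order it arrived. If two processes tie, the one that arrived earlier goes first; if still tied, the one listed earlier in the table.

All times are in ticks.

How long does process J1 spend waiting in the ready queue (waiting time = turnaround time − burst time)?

20

Timeline: | J2 0-17 | J3 17-18 | J5 18-27 | J1 27-43 | J4 43-52 |
Completion: J1=43  J2=17  J3=18  J4=52  J5=27
Turnaround (C−A): J1=36  J2=17  J3=15  J4=42  J5=21
Waiting(J1) = turnaround − burst = 36 − 16 = 20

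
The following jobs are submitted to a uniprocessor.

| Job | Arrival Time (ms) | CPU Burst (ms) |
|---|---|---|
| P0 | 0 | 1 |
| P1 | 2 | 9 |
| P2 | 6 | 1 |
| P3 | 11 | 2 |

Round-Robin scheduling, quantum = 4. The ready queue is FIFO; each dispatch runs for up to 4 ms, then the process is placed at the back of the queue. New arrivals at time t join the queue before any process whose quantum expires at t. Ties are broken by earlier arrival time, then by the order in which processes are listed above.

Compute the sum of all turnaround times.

Gantt: | P0 0-1 | idle 1-2 | P1 2-6 | P2 6-7 | P1 7-11 | P3 11-13 | P1 13-14 |
Completion: P0=1  P1=14  P2=7  P3=13
Turnaround (C−A): P0=1  P1=12  P2=1  P3=2
Turnaround = completion − arrival: P0=1, P1=12, P2=1, P3=2
Total turnaround = 1 + 12 + 1 + 2 = 16

16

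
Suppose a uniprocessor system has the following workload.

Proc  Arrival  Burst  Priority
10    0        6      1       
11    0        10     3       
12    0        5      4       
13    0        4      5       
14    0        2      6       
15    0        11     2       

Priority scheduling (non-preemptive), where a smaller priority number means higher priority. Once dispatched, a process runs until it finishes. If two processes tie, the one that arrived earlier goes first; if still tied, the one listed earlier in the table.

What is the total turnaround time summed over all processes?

156

Schedule: | 10 0-6 | 15 6-17 | 11 17-27 | 12 27-32 | 13 32-36 | 14 36-38 |
Completion: 10=6  11=27  12=32  13=36  14=38  15=17
Turnaround = completion − arrival: 10=6, 11=27, 12=32, 13=36, 14=38, 15=17
Total turnaround = 6 + 27 + 32 + 36 + 38 + 17 = 156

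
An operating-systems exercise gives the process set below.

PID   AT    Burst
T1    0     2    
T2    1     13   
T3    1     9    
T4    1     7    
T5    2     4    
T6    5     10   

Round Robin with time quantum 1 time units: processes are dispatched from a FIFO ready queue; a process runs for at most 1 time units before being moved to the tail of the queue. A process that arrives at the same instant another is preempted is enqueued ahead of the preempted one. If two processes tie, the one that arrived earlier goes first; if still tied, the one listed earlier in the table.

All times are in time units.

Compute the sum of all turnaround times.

174

Gantt: | T1 0-1 | T2 1-2 | T3 2-3 | T4 3-4 | T1 4-5 | T5 5-6 | T2 6-7 | T3 7-8 | T4 8-9 | T6 9-10 | T5 10-11 | T2 11-12 | T3 12-13 | T4 13-14 | T6 14-15 | T5 15-16 | T2 16-17 | T3 17-18 | T4 18-19 | T6 19-20 | T5 20-21 | T2 21-22 | T3 22-23 | T4 23-24 | T6 24-25 | T2 25-26 | T3 26-27 | T4 27-28 | T6 28-29 | T2 29-30 | T3 30-31 | T4 31-32 | T6 32-33 | T2 33-34 | T3 34-35 | T6 35-36 | T2 36-37 | T3 37-38 | T6 38-39 | T2 39-40 | T6 40-41 | T2 41-42 | T6 42-43 | T2 43-45 |
Completion: T1=5  T2=45  T3=38  T4=32  T5=21  T6=43
Turnaround = completion − arrival: T1=5, T2=44, T3=37, T4=31, T5=19, T6=38
Total turnaround = 5 + 44 + 37 + 31 + 19 + 38 = 174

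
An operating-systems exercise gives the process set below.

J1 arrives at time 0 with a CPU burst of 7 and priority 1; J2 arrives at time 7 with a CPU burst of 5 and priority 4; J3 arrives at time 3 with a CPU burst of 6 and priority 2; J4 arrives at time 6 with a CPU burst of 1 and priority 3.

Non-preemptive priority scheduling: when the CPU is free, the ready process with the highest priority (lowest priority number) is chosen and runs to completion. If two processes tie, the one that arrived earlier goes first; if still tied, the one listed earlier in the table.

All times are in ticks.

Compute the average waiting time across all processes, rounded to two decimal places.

Gantt: | J1 0-7 | J3 7-13 | J4 13-14 | J2 14-19 |
Completion: J1=7  J2=19  J3=13  J4=14
Waiting times: J1=0, J2=7, J3=4, J4=7
Average waiting = (0+7+4+7) / 4 = 18/4 = 4.50

4.50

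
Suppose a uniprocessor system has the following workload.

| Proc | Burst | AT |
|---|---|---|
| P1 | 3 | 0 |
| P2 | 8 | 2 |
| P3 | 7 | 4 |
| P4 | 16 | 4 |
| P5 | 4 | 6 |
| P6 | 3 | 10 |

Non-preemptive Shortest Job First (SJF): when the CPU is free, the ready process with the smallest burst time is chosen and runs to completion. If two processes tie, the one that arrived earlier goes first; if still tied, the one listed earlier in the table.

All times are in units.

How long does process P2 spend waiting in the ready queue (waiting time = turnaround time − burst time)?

Timeline: | P1 0-3 | P2 3-11 | P6 11-14 | P5 14-18 | P3 18-25 | P4 25-41 |
Completion: P1=3  P2=11  P3=25  P4=41  P5=18  P6=14
Turnaround (C−A): P1=3  P2=9  P3=21  P4=37  P5=12  P6=4
Waiting(P2) = turnaround − burst = 9 − 8 = 1

1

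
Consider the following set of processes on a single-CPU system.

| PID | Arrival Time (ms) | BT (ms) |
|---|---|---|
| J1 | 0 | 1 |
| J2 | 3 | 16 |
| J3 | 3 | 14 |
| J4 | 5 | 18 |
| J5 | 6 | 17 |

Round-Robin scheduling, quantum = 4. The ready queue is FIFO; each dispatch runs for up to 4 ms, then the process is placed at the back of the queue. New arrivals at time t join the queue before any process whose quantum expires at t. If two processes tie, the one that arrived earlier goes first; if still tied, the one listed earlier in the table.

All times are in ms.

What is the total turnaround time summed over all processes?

231

Gantt: | J1 0-1 | idle 1-3 | J2 3-7 | J3 7-11 | J4 11-15 | J5 15-19 | J2 19-23 | J3 23-27 | J4 27-31 | J5 31-35 | J2 35-39 | J3 39-43 | J4 43-47 | J5 47-51 | J2 51-55 | J3 55-57 | J4 57-61 | J5 61-65 | J4 65-67 | J5 67-68 |
Completion: J1=1  J2=55  J3=57  J4=67  J5=68
Turnaround = completion − arrival: J1=1, J2=52, J3=54, J4=62, J5=62
Total turnaround = 1 + 52 + 54 + 62 + 62 = 231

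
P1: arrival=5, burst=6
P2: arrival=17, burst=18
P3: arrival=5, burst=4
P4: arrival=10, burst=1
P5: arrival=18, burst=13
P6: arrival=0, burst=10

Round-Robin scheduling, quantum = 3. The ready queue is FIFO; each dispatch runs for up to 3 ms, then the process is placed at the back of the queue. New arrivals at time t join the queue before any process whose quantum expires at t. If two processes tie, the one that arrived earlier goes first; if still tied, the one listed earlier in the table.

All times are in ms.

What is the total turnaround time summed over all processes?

124

Gantt: | P6 0-6 | P1 6-9 | P3 9-12 | P6 12-15 | P1 15-18 | P4 18-19 | P3 19-20 | P6 20-21 | P2 21-24 | P5 24-27 | P2 27-30 | P5 30-33 | P2 33-36 | P5 36-39 | P2 39-42 | P5 42-45 | P2 45-48 | P5 48-49 | P2 49-52 |
Completion: P1=18  P2=52  P3=20  P4=19  P5=49  P6=21
Turnaround (C−A): P1=13  P2=35  P3=15  P4=9  P5=31  P6=21
Turnaround = completion − arrival: P1=13, P2=35, P3=15, P4=9, P5=31, P6=21
Total turnaround = 13 + 35 + 15 + 9 + 31 + 21 = 124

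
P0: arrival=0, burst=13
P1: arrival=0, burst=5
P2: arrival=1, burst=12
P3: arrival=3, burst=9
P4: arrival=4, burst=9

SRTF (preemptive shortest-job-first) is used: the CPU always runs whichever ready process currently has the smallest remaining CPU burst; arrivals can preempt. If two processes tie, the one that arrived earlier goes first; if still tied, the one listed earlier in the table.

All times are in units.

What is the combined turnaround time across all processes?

Gantt: | P1 0-5 | P3 5-14 | P4 14-23 | P2 23-35 | P0 35-48 |
Completion: P0=48  P1=5  P2=35  P3=14  P4=23
Turnaround (C−A): P0=48  P1=5  P2=34  P3=11  P4=19
Turnaround = completion − arrival: P0=48, P1=5, P2=34, P3=11, P4=19
Total turnaround = 48 + 5 + 34 + 11 + 19 = 117

117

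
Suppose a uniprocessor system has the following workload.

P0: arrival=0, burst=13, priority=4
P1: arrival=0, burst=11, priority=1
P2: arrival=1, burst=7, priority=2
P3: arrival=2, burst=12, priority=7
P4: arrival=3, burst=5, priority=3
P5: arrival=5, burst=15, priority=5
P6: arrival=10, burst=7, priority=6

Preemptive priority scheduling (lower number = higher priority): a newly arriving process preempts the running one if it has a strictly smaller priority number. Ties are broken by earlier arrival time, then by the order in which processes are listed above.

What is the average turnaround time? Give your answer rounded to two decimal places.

Gantt: | P1 0-11 | P2 11-18 | P4 18-23 | P0 23-36 | P5 36-51 | P6 51-58 | P3 58-70 |
Completion: P0=36  P1=11  P2=18  P3=70  P4=23  P5=51  P6=58
Turnaround (C−A): P0=36  P1=11  P2=17  P3=68  P4=20  P5=46  P6=48
Turnaround times: P0=36, P1=11, P2=17, P3=68, P4=20, P5=46, P6=48
Average turnaround = (36+11+17+68+20+46+48) / 7 = 246/7 = 35.14

35.14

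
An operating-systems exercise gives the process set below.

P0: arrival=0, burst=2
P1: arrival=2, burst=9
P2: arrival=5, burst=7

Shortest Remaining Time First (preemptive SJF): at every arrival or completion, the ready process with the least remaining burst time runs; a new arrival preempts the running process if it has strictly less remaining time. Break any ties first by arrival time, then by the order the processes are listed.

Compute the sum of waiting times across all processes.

Gantt: | P0 0-2 | P1 2-11 | P2 11-18 |
Completion: P0=2  P1=11  P2=18
Turnaround (C−A): P0=2  P1=9  P2=13
Waiting = turnaround − burst: P0=0, P1=0, P2=6
Total waiting = 0 + 0 + 6 = 6

6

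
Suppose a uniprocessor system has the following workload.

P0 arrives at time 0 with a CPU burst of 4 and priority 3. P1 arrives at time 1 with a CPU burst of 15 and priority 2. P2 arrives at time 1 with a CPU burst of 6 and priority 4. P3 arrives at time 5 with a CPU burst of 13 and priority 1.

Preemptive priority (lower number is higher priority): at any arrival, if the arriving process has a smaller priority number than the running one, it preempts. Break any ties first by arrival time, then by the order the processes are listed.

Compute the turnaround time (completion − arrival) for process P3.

13

Gantt: | P0 0-1 | P1 1-5 | P3 5-18 | P1 18-29 | P0 29-32 | P2 32-38 |
Completion: P0=32  P1=29  P2=38  P3=18
Turnaround (C−A): P0=32  P1=28  P2=37  P3=13
Turnaround(P3) = completion − arrival = 18 − 5 = 13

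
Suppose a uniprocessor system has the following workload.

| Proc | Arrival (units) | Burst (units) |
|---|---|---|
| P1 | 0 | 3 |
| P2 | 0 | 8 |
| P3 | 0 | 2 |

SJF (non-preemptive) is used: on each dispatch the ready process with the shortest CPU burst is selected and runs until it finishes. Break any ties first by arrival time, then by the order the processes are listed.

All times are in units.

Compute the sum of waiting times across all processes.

7

Schedule: | P3 0-2 | P1 2-5 | P2 5-13 |
Completion: P1=5  P2=13  P3=2
Turnaround (C−A): P1=5  P2=13  P3=2
Waiting = turnaround − burst: P1=2, P2=5, P3=0
Total waiting = 2 + 5 + 0 = 7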